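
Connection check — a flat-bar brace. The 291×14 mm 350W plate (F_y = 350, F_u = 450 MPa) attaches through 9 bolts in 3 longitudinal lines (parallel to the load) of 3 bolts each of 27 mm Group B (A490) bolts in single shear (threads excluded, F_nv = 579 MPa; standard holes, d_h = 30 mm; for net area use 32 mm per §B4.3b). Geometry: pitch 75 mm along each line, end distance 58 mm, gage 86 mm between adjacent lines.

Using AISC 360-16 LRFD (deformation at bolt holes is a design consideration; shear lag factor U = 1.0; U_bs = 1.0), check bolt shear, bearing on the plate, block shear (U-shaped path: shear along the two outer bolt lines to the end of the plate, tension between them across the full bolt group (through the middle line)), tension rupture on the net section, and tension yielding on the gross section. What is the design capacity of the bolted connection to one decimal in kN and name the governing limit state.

Bolt shear: A_b = π(27)²/4 = 572.56 mm². φR_n = 0.75 × 579 × 572.56 × 9 × 1 = 2237.7 kN.
Bearing (14 mm plate, F_u = 450 MPa): end bolts L_c = 58 − 30/2 = 43, R_n = min(1.2×43×14×450, 2.4×27×14×450) = 325.08 kN/bolt; interior L_c = 75 − 30 = 45, R_n = 340.2 kN/bolt. φR_n = 0.75 × (3×325.08 + 6×340.2) = 2262.3 kN.
Block shear: shear path 2×[58+2×75] = 2×208 mm, A_gv = 5824, A_nv = 2×(208 − 2.5×32)×14 = 3584 mm²; tension across gage: (172 − 2×32)×14 = 1512 mm². R_n = min(0.6×450×3584, 0.6×350×5824) + 1.0×450×1512 = min(967.68, 1223) + 680.4 = 1648.1 kN. φR_n = 0.75 × 1648.1 = 1236.1 kN.
Tension rupture (net): A_n = (291 − 3×32)×14 = 2730 mm² (U = 1.0, A_e = A_n). φR_n = 0.75 × 450 × 2730 = 921.4 kN.
Tension yield (gross): A_g = 291×14 = 4074 mm². φR_n = 0.90 × 350 × 4074 = 1283.3 kN.
Governing: min(2237.7, 2262.3, 1236.1, 921.4, 1283.3) = 921.4 kN → net-section rupture.

921.4 kN (net-section rupture governs)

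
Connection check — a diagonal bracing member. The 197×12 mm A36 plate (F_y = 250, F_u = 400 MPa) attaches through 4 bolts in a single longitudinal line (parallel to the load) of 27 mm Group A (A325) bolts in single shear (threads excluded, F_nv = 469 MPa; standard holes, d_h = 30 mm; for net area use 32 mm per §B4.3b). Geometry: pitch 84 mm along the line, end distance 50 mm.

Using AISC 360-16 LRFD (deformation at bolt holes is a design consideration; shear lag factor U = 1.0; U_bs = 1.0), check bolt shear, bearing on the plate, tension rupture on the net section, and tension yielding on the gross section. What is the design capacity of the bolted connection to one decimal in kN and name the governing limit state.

531.9 kN (gross-section yield governs)

Bolt shear: A_b = π(27)²/4 = 572.56 mm². φR_n = 0.75 × 469 × 572.56 × 4 × 1 = 805.6 kN.
Bearing (12 mm plate, F_u = 400 MPa): end bolts L_c = 50 − 30/2 = 35, R_n = min(1.2×35×12×400, 2.4×27×12×400) = 201.6 kN/bolt; interior L_c = 84 − 30 = 54, R_n = 311.04 kN/bolt. φR_n = 0.75 × (1×201.6 + 3×311.04) = 851.0 kN.
Tension rupture (net): A_n = (197 − 1×32)×12 = 1980 mm² (U = 1.0, A_e = A_n). φR_n = 0.75 × 400 × 1980 = 594.0 kN.
Tension yield (gross): A_g = 197×12 = 2364 mm². φR_n = 0.90 × 250 × 2364 = 531.9 kN.
Governing: min(805.6, 851.0, 594.0, 531.9) = 531.9 kN → gross-section yield.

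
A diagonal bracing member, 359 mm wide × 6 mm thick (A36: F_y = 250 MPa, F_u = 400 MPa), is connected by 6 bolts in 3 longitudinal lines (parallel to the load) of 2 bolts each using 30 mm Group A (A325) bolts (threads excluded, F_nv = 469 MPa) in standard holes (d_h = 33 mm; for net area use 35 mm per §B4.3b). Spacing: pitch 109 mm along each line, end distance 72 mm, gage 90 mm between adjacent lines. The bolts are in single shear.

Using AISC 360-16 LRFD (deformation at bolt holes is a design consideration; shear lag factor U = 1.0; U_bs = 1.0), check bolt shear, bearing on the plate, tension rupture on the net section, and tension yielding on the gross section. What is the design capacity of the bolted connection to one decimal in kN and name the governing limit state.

457.2 kN (net-section rupture governs)

Bolt shear: A_b = π(30)²/4 = 706.86 mm². φR_n = 0.75 × 469 × 706.86 × 6 × 1 = 1491.8 kN.
Bearing (6 mm plate, F_u = 400 MPa): end bolts L_c = 72 − 33/2 = 55.5, R_n = min(1.2×55.5×6×400, 2.4×30×6×400) = 159.84 kN/bolt; interior L_c = 109 − 33 = 76, R_n = 172.8 kN/bolt. φR_n = 0.75 × (3×159.84 + 3×172.8) = 748.4 kN.
Tension rupture (net): A_n = (359 − 3×35)×6 = 1524 mm² (U = 1.0, A_e = A_n). φR_n = 0.75 × 400 × 1524 = 457.2 kN.
Tension yield (gross): A_g = 359×6 = 2154 mm². φR_n = 0.90 × 250 × 2154 = 484.7 kN.
Governing: min(1491.8, 748.4, 457.2, 484.7) = 457.2 kN → net-section rupture.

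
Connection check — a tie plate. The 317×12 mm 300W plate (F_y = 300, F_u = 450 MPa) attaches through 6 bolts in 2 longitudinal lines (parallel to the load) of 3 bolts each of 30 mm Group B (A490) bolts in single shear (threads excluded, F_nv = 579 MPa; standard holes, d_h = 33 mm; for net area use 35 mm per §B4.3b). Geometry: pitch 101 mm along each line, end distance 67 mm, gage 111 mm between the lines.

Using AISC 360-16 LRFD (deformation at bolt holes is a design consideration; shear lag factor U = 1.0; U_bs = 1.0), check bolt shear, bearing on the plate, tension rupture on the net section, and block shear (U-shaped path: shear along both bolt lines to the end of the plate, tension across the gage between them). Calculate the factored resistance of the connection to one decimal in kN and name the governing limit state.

1000.4 kN (net-section rupture governs)

Bolt shear: A_b = π(30)²/4 = 706.86 mm². φR_n = 0.75 × 579 × 706.86 × 6 × 1 = 1841.7 kN.
Bearing (12 mm plate, F_u = 450 MPa): end bolts L_c = 67 − 33/2 = 50.5, R_n = min(1.2×50.5×12×450, 2.4×30×12×450) = 327.24 kN/bolt; interior L_c = 101 − 33 = 68, R_n = 388.8 kN/bolt. φR_n = 0.75 × (2×327.24 + 4×388.8) = 1657.3 kN.
Tension rupture (net): A_n = (317 − 2×35)×12 = 2964 mm² (U = 1.0, A_e = A_n). φR_n = 0.75 × 450 × 2964 = 1000.4 kN.
Block shear: shear path 2×[67+2×101] = 2×269 mm, A_gv = 6456, A_nv = 2×(269 − 2.5×35)×12 = 4356 mm²; tension across gage: (111 − 1×35)×12 = 912 mm². R_n = min(0.6×450×4356, 0.6×300×6456) + 1.0×450×912 = min(1176.1, 1162.1) + 410.4 = 1572.5 kN. φR_n = 0.75 × 1572.5 = 1179.4 kN.
Governing: min(1841.7, 1657.3, 1000.4, 1179.4) = 1000.4 kN → net-section rupture.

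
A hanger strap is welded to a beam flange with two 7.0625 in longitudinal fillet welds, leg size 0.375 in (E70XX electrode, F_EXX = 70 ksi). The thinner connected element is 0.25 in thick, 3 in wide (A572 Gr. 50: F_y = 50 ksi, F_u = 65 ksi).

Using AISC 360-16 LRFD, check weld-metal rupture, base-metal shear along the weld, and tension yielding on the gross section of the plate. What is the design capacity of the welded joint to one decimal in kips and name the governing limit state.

Weld metal: throat = 0.707×0.375 = 0.26513 in, L = 2×7.0625 = 14.125 in. φR_n = 0.75 × 0.6 × 70 × 0.26513 × 14.125 = 118.0 kips.
Base metal shear (0.25 in plate): yield φR_n = 1.0×0.6×50×0.25×14.125 = 105.9 kips; rupture φR_n = 0.75×0.6×65×0.25×14.125 = 103.3 kips; take 103.3 kips (rupture).
Tension yield (gross): A_g = 3×0.25 = 0.75 in². φR_n = 0.90 × 50 × 0.75 = 33.8 kips.
Governing: min(118.0, 103.3, 33.8) = 33.8 kips → gross-section yield.

33.8 kips (gross-section yield governs)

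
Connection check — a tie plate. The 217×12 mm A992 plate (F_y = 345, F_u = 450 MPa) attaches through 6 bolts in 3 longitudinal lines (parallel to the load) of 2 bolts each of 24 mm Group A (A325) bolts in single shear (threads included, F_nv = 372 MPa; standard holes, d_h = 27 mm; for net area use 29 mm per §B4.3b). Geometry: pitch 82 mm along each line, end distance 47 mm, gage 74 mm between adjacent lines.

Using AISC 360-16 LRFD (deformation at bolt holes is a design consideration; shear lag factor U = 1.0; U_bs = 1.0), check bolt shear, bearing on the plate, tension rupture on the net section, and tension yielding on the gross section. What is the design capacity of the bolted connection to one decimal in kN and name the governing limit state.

526.5 kN (net-section rupture governs)

Bolt shear: A_b = π(24)²/4 = 452.39 mm². φR_n = 0.75 × 372 × 452.39 × 6 × 1 = 757.3 kN.
Bearing (12 mm plate, F_u = 450 MPa): end bolts L_c = 47 − 27/2 = 33.5, R_n = min(1.2×33.5×12×450, 2.4×24×12×450) = 217.08 kN/bolt; interior L_c = 82 − 27 = 55, R_n = 311.04 kN/bolt. φR_n = 0.75 × (3×217.08 + 3×311.04) = 1188.3 kN.
Tension rupture (net): A_n = (217 − 3×29)×12 = 1560 mm² (U = 1.0, A_e = A_n). φR_n = 0.75 × 450 × 1560 = 526.5 kN.
Tension yield (gross): A_g = 217×12 = 2604 mm². φR_n = 0.90 × 345 × 2604 = 808.5 kN.
Governing: min(757.3, 1188.3, 526.5, 808.5) = 526.5 kN → net-section rupture.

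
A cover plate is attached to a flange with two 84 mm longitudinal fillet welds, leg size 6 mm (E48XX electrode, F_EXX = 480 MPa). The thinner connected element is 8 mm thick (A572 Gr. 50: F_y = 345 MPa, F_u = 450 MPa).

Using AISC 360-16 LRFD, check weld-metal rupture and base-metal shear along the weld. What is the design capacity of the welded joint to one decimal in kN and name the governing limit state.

Weld metal: throat = 0.707×6 = 4.242 mm, L = 2×84 = 168 mm. φR_n = 0.75 × 0.6 × 480 × 4.242 × 168 = 153.9 kN.
Base metal shear (8 mm plate): yield φR_n = 1.0×0.6×345×8×168 = 278.2 kN; rupture φR_n = 0.75×0.6×450×8×168 = 272.2 kN; take 272.2 kN (rupture).
Governing: min(153.9, 272.2) = 153.9 kN → weld metal.

153.9 kN (weld metal governs)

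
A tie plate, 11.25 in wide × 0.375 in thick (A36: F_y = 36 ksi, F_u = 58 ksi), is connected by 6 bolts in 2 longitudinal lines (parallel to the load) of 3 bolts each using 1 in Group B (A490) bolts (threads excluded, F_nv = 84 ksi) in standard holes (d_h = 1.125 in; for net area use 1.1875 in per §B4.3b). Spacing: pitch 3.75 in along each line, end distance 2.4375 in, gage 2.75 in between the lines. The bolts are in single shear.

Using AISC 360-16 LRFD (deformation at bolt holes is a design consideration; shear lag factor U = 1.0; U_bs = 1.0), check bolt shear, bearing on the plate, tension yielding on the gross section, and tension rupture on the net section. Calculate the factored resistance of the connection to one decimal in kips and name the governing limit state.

136.7 kips (gross-section yield governs)

Bolt shear: A_b = π(1)²/4 = 0.7854 in². φR_n = 0.75 × 84 × 0.7854 × 6 × 1 = 296.9 kips.
Bearing (0.375 in plate, F_u = 58 ksi): end bolts L_c = 2.4375 − 1.125/2 = 1.875, R_n = min(1.2×1.875×0.375×58, 2.4×1×0.375×58) = 48.938 kips/bolt; interior L_c = 3.75 − 1.125 = 2.625, R_n = 52.2 kips/bolt. φR_n = 0.75 × (2×48.938 + 4×52.2) = 230.0 kips.
Tension yield (gross): A_g = 11.25×0.375 = 4.2188 in². φR_n = 0.90 × 36 × 4.2188 = 136.7 kips.
Tension rupture (net): A_n = (11.25 − 2×1.1875)×0.375 = 3.3281 in² (U = 1.0, A_e = A_n). φR_n = 0.75 × 58 × 3.3281 = 144.8 kips.
Governing: min(296.9, 230.0, 136.7, 144.8) = 136.7 kips → gross-section yield.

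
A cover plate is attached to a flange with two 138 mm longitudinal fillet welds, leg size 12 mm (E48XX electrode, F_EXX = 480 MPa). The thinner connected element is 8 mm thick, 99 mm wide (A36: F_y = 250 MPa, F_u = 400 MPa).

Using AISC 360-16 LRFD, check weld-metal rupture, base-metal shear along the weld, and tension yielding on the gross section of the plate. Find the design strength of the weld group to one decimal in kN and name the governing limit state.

178.2 kN (gross-section yield governs)

Weld metal: throat = 0.707×12 = 8.484 mm, L = 2×138 = 276 mm. φR_n = 0.75 × 0.6 × 480 × 8.484 × 276 = 505.8 kN.
Base metal shear (8 mm plate): yield φR_n = 1.0×0.6×250×8×276 = 331.2 kN; rupture φR_n = 0.75×0.6×400×8×276 = 397.4 kN; take 331.2 kN (yield).
Tension yield (gross): A_g = 99×8 = 792 mm². φR_n = 0.90 × 250 × 792 = 178.2 kN.
Governing: min(505.8, 331.2, 178.2) = 178.2 kN → gross-section yield.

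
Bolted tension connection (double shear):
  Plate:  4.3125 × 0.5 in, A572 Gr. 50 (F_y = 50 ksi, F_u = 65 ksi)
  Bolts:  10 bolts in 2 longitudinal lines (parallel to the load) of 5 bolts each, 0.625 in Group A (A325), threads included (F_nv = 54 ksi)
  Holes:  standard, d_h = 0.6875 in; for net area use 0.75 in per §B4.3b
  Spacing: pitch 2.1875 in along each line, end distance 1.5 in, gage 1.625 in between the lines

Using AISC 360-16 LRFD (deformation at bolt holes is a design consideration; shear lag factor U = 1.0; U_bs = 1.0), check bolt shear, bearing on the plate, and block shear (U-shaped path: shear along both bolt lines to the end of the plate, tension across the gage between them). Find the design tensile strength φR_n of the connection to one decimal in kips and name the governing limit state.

Bolt shear: A_b = π(0.625)²/4 = 0.3068 in². φR_n = 0.75 × 54 × 0.3068 × 10 × 2 = 248.5 kips.
Bearing (0.5 in plate, F_u = 65 ksi): end bolts L_c = 1.5 − 0.6875/2 = 1.15625, R_n = min(1.2×1.15625×0.5×65, 2.4×0.625×0.5×65) = 45.094 kips/bolt; interior L_c = 2.1875 − 0.6875 = 1.5, R_n = 48.75 kips/bolt. φR_n = 0.75 × (2×45.094 + 8×48.75) = 360.1 kips.
Block shear: shear path 2×[1.5+4×2.1875] = 2×10.25 in, A_gv = 10.25, A_nv = 2×(10.25 − 4.5×0.75)×0.5 = 6.875 in²; tension across gage: (1.625 − 1×0.75)×0.5 = 0.4375 in². R_n = min(0.6×65×6.875, 0.6×50×10.25) + 1.0×65×0.4375 = min(268.13, 307.5) + 28.438 = 296.57 kips. φR_n = 0.75 × 296.57 = 222.4 kips.
Governing: min(248.5, 360.1, 222.4) = 222.4 kips → block shear.

222.4 kips (block shear governs)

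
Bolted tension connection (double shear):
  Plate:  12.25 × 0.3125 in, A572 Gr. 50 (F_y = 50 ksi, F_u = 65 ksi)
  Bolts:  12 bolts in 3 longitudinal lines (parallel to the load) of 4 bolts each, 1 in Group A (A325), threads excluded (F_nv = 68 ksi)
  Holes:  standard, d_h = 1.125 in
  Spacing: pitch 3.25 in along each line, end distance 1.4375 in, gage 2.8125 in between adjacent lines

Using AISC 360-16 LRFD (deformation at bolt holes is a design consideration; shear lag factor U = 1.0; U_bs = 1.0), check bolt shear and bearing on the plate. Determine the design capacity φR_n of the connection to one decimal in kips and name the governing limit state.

377.1 kips (bearing governs)

Bolt shear: A_b = π(1)²/4 = 0.7854 in². φR_n = 0.75 × 68 × 0.7854 × 12 × 2 = 961.3 kips.
Bearing (0.3125 in plate, F_u = 65 ksi): end bolts L_c = 1.4375 − 1.125/2 = 0.875, R_n = min(1.2×0.875×0.3125×65, 2.4×1×0.3125×65) = 21.328 kips/bolt; interior L_c = 3.25 − 1.125 = 2.125, R_n = 48.75 kips/bolt. φR_n = 0.75 × (3×21.328 + 9×48.75) = 377.1 kips.
Governing: min(961.3, 377.1) = 377.1 kips → bearing.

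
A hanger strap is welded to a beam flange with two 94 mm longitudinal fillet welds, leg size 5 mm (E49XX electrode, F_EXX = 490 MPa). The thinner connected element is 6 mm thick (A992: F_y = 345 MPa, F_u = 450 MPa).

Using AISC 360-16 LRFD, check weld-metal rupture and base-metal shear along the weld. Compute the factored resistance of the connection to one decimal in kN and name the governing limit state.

146.5 kN (weld metal governs)

Weld metal: throat = 0.707×5 = 3.535 mm, L = 2×94 = 188 mm. φR_n = 0.75 × 0.6 × 490 × 3.535 × 188 = 146.5 kN.
Base metal shear (6 mm plate): yield φR_n = 1.0×0.6×345×6×188 = 233.5 kN; rupture φR_n = 0.75×0.6×450×6×188 = 228.4 kN; take 228.4 kN (rupture).
Governing: min(146.5, 228.4) = 146.5 kN → weld metal.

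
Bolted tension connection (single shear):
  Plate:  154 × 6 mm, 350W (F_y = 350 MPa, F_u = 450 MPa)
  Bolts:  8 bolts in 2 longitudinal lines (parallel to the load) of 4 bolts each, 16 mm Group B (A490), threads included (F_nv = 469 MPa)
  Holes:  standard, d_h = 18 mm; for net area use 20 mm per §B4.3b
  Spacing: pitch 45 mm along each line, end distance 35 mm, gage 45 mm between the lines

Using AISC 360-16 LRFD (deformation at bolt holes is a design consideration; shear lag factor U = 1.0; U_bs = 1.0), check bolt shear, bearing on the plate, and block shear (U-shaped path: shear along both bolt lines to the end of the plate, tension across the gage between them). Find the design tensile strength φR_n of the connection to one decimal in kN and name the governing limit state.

293.6 kN (block shear governs)

Bolt shear: A_b = π(16)²/4 = 201.06 mm². φR_n = 0.75 × 469 × 201.06 × 8 × 1 = 565.8 kN.
Bearing (6 mm plate, F_u = 450 MPa): end bolts L_c = 35 − 18/2 = 26, R_n = min(1.2×26×6×450, 2.4×16×6×450) = 84.24 kN/bolt; interior L_c = 45 − 18 = 27, R_n = 87.48 kN/bolt. φR_n = 0.75 × (2×84.24 + 6×87.48) = 520.0 kN.
Block shear: shear path 2×[35+3×45] = 2×170 mm, A_gv = 2040, A_nv = 2×(170 − 3.5×20)×6 = 1200 mm²; tension across gage: (45 − 1×20)×6 = 150 mm². R_n = min(0.6×450×1200, 0.6×350×2040) + 1.0×450×150 = min(324, 428.4) + 67.5 = 391.5 kN. φR_n = 0.75 × 391.5 = 293.6 kN.
Governing: min(565.8, 520.0, 293.6) = 293.6 kN → block shear.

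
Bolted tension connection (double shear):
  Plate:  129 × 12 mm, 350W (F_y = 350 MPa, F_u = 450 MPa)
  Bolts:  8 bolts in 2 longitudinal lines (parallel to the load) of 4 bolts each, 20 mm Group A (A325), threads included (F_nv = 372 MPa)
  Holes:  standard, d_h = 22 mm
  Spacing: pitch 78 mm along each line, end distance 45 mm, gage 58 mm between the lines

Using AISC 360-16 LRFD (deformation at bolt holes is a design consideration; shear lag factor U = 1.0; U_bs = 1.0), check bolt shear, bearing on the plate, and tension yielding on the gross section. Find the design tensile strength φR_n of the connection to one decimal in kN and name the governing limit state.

Bolt shear: A_b = π(20)²/4 = 314.16 mm². φR_n = 0.75 × 372 × 314.16 × 8 × 2 = 1402.4 kN.
Bearing (12 mm plate, F_u = 450 MPa): end bolts L_c = 45 − 22/2 = 34, R_n = min(1.2×34×12×450, 2.4×20×12×450) = 220.32 kN/bolt; interior L_c = 78 − 22 = 56, R_n = 259.2 kN/bolt. φR_n = 0.75 × (2×220.32 + 6×259.2) = 1496.9 kN.
Tension yield (gross): A_g = 129×12 = 1548 mm². φR_n = 0.90 × 350 × 1548 = 487.6 kN.
Governing: min(1402.4, 1496.9, 487.6) = 487.6 kN → gross-section yield.

487.6 kN (gross-section yield governs)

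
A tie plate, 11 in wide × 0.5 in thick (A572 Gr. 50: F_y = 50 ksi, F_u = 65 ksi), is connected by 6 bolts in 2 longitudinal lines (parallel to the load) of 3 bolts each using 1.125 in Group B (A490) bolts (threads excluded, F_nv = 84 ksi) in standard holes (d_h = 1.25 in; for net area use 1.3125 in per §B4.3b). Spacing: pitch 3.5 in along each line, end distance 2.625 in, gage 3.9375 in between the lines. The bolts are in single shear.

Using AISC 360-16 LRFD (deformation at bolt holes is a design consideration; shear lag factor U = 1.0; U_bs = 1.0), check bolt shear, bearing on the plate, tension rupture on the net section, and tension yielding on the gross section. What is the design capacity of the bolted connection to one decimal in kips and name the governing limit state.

204.1 kips (net-section rupture governs)

Bolt shear: A_b = π(1.125)²/4 = 0.99402 in². φR_n = 0.75 × 84 × 0.99402 × 6 × 1 = 375.7 kips.
Bearing (0.5 in plate, F_u = 65 ksi): end bolts L_c = 2.625 − 1.25/2 = 2, R_n = min(1.2×2×0.5×65, 2.4×1.125×0.5×65) = 78 kips/bolt; interior L_c = 3.5 − 1.25 = 2.25, R_n = 87.75 kips/bolt. φR_n = 0.75 × (2×78 + 4×87.75) = 380.3 kips.
Tension rupture (net): A_n = (11 − 2×1.3125)×0.5 = 4.1875 in² (U = 1.0, A_e = A_n). φR_n = 0.75 × 65 × 4.1875 = 204.1 kips.
Tension yield (gross): A_g = 11×0.5 = 5.5 in². φR_n = 0.90 × 50 × 5.5 = 247.5 kips.
Governing: min(375.7, 380.3, 204.1, 247.5) = 204.1 kips → net-section rupture.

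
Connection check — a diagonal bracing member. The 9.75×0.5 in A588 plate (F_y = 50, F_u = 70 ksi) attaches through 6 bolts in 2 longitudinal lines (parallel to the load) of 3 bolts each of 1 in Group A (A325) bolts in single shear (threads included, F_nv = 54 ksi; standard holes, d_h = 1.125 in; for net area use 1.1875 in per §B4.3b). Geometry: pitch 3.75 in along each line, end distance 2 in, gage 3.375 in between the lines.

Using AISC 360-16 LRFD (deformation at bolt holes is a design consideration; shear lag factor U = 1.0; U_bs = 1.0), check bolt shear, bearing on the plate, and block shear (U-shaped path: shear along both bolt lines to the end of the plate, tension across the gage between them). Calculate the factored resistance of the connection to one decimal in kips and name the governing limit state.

190.9 kips (bolt shear governs)

Bolt shear: A_b = π(1)²/4 = 0.7854 in². φR_n = 0.75 × 54 × 0.7854 × 6 × 1 = 190.9 kips.
Bearing (0.5 in plate, F_u = 70 ksi): end bolts L_c = 2 − 1.125/2 = 1.4375, R_n = min(1.2×1.4375×0.5×70, 2.4×1×0.5×70) = 60.375 kips/bolt; interior L_c = 3.75 − 1.125 = 2.625, R_n = 84 kips/bolt. φR_n = 0.75 × (2×60.375 + 4×84) = 342.6 kips.
Block shear: shear path 2×[2+2×3.75] = 2×9.5 in, A_gv = 9.5, A_nv = 2×(9.5 − 2.5×1.1875)×0.5 = 6.5313 in²; tension across gage: (3.375 − 1×1.1875)×0.5 = 1.0938 in². R_n = min(0.6×70×6.5313, 0.6×50×9.5) + 1.0×70×1.0938 = min(274.31, 285) + 76.566 = 350.88 kips. φR_n = 0.75 × 350.88 = 263.2 kips.
Governing: min(190.9, 342.6, 263.2) = 190.9 kips → bolt shear.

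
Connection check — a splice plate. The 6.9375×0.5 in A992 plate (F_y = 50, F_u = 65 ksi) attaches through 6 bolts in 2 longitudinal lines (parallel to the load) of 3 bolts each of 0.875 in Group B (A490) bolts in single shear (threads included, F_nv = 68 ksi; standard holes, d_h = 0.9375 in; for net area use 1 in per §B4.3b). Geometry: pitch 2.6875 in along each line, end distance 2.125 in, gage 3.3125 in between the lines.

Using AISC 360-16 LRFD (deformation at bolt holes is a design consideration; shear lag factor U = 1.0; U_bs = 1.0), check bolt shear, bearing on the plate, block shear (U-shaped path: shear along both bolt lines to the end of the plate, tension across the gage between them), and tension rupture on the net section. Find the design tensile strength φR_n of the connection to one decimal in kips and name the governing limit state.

120.4 kips (net-section rupture governs)

Bolt shear: A_b = π(0.875)²/4 = 0.60132 in². φR_n = 0.75 × 68 × 0.60132 × 6 × 1 = 184.0 kips.
Bearing (0.5 in plate, F_u = 65 ksi): end bolts L_c = 2.125 − 0.9375/2 = 1.65625, R_n = min(1.2×1.65625×0.5×65, 2.4×0.875×0.5×65) = 64.594 kips/bolt; interior L_c = 2.6875 − 0.9375 = 1.75, R_n = 68.25 kips/bolt. φR_n = 0.75 × (2×64.594 + 4×68.25) = 301.6 kips.
Block shear: shear path 2×[2.125+2×2.6875] = 2×7.5 in, A_gv = 7.5, A_nv = 2×(7.5 − 2.5×1)×0.5 = 5 in²; tension across gage: (3.3125 − 1×1)×0.5 = 1.1563 in². R_n = min(0.6×65×5, 0.6×50×7.5) + 1.0×65×1.1563 = min(195, 225) + 75.16 = 270.16 kips. φR_n = 0.75 × 270.16 = 202.6 kips.
Tension rupture (net): A_n = (6.9375 − 2×1)×0.5 = 2.4688 in² (U = 1.0, A_e = A_n). φR_n = 0.75 × 65 × 2.4688 = 120.4 kips.
Governing: min(184.0, 301.6, 202.6, 120.4) = 120.4 kips → net-section rupture.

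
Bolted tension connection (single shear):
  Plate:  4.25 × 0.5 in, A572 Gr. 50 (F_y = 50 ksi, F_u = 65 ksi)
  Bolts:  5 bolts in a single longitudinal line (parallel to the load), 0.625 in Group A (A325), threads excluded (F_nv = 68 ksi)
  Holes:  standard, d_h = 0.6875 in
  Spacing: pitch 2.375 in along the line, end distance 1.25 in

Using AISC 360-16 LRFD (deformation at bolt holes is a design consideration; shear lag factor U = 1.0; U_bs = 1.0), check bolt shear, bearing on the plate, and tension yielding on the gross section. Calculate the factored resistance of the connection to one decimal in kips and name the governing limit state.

Bolt shear: A_b = π(0.625)²/4 = 0.3068 in². φR_n = 0.75 × 68 × 0.3068 × 5 × 1 = 78.2 kips.
Bearing (0.5 in plate, F_u = 65 ksi): end bolts L_c = 1.25 − 0.6875/2 = 0.90625, R_n = min(1.2×0.90625×0.5×65, 2.4×0.625×0.5×65) = 35.344 kips/bolt; interior L_c = 2.375 − 0.6875 = 1.6875, R_n = 48.75 kips/bolt. φR_n = 0.75 × (1×35.344 + 4×48.75) = 172.8 kips.
Tension yield (gross): A_g = 4.25×0.5 = 2.125 in². φR_n = 0.90 × 50 × 2.125 = 95.6 kips.
Governing: min(78.2, 172.8, 95.6) = 78.2 kips → bolt shear.

78.2 kips (bolt shear governs)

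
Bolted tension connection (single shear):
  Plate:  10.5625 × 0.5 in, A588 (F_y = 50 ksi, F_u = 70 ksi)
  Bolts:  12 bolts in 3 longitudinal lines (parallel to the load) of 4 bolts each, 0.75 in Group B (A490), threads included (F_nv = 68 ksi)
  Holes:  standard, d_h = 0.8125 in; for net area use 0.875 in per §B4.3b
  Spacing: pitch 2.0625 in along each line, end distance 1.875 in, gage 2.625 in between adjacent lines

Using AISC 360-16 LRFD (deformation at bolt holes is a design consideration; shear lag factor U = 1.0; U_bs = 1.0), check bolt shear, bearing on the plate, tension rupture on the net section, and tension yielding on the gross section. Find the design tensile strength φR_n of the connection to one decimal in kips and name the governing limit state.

Bolt shear: A_b = π(0.75)²/4 = 0.44179 in². φR_n = 0.75 × 68 × 0.44179 × 12 × 1 = 270.4 kips.
Bearing (0.5 in plate, F_u = 70 ksi): end bolts L_c = 1.875 − 0.8125/2 = 1.46875, R_n = min(1.2×1.46875×0.5×70, 2.4×0.75×0.5×70) = 61.688 kips/bolt; interior L_c = 2.0625 − 0.8125 = 1.25, R_n = 52.5 kips/bolt. φR_n = 0.75 × (3×61.688 + 9×52.5) = 493.2 kips.
Tension rupture (net): A_n = (10.5625 − 3×0.875)×0.5 = 3.9688 in² (U = 1.0, A_e = A_n). φR_n = 0.75 × 70 × 3.9688 = 208.4 kips.
Tension yield (gross): A_g = 10.5625×0.5 = 5.2813 in². φR_n = 0.90 × 50 × 5.2813 = 237.7 kips.
Governing: min(270.4, 493.2, 208.4, 237.7) = 208.4 kips → net-section rupture.

208.4 kips (net-section rupture governs)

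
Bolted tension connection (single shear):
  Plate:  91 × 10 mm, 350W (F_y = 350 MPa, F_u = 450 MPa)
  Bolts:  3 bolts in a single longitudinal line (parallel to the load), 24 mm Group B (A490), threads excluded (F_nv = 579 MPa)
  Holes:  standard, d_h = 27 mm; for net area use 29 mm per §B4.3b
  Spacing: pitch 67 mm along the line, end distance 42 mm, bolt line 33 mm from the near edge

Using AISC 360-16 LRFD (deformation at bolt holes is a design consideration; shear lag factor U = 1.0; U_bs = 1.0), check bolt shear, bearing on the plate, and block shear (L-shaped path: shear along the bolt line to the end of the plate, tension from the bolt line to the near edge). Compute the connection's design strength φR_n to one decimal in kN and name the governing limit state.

Bolt shear: A_b = π(24)²/4 = 452.39 mm². φR_n = 0.75 × 579 × 452.39 × 3 × 1 = 589.4 kN.
Bearing (10 mm plate, F_u = 450 MPa): end bolts L_c = 42 − 27/2 = 28.5, R_n = min(1.2×28.5×10×450, 2.4×24×10×450) = 153.9 kN/bolt; interior L_c = 67 − 27 = 40, R_n = 216 kN/bolt. φR_n = 0.75 × (1×153.9 + 2×216) = 439.4 kN.
Block shear: shear path 1×[42+2×67] = 1×176 mm, A_gv = 1760, A_nv = 1×(176 − 2.5×29)×10 = 1035 mm²; tension to near edge: (33 − 0.5×29)×10 = 185 mm². R_n = min(0.6×450×1035, 0.6×350×1760) + 1.0×450×185 = min(279.45, 369.6) + 83.25 = 362.7 kN. φR_n = 0.75 × 362.7 = 272.0 kN.
Governing: min(589.4, 439.4, 272.0) = 272.0 kN → block shear.

272.0 kN (block shear governs)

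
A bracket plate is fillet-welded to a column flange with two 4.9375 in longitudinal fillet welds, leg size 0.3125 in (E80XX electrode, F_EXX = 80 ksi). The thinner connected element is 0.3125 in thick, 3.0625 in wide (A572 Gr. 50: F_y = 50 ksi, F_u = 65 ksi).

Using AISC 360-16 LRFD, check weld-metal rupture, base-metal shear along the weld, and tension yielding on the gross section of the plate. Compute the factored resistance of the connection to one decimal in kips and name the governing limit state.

43.1 kips (gross-section yield governs)

Weld metal: throat = 0.707×0.3125 = 0.22094 in, L = 2×4.9375 = 9.875 in. φR_n = 0.75 × 0.6 × 80 × 0.22094 × 9.875 = 78.5 kips.
Base metal shear (0.3125 in plate): yield φR_n = 1.0×0.6×50×0.3125×9.875 = 92.6 kips; rupture φR_n = 0.75×0.6×65×0.3125×9.875 = 90.3 kips; take 90.3 kips (rupture).
Tension yield (gross): A_g = 3.0625×0.3125 = 0.95703 in². φR_n = 0.90 × 50 × 0.95703 = 43.1 kips.
Governing: min(78.5, 90.3, 43.1) = 43.1 kips → gross-section yield.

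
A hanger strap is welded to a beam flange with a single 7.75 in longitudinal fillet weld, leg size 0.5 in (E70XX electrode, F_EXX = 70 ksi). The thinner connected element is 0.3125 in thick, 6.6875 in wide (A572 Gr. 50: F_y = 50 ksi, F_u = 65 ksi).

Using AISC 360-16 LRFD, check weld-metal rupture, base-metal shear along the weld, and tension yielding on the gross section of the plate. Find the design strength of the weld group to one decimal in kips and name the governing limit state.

70.8 kips (base-metal shear governs)

Weld metal: throat = 0.707×0.5 = 0.3535 in, L = 7.75 in. φR_n = 0.75 × 0.6 × 70 × 0.3535 × 7.75 = 86.3 kips.
Base metal shear (0.3125 in plate): yield φR_n = 1.0×0.6×50×0.3125×7.75 = 72.7 kips; rupture φR_n = 0.75×0.6×65×0.3125×7.75 = 70.8 kips; take 70.8 kips (rupture).
Tension yield (gross): A_g = 6.6875×0.3125 = 2.0898 in². φR_n = 0.90 × 50 × 2.0898 = 94.0 kips.
Governing: min(86.3, 70.8, 94.0) = 70.8 kips → base-metal shear.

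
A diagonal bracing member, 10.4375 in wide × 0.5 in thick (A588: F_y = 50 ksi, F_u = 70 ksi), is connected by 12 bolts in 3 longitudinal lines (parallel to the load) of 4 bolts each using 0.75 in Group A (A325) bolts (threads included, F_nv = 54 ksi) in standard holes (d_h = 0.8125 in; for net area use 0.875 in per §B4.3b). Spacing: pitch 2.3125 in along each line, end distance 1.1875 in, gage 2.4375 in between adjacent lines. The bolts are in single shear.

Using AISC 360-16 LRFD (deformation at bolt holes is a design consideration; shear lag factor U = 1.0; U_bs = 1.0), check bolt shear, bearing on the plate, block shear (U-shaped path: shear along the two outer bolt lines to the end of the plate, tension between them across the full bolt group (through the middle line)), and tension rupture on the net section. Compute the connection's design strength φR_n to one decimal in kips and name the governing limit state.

205.1 kips (net-section rupture governs)

Bolt shear: A_b = π(0.75)²/4 = 0.44179 in². φR_n = 0.75 × 54 × 0.44179 × 12 × 1 = 214.7 kips.
Bearing (0.5 in plate, F_u = 70 ksi): end bolts L_c = 1.1875 − 0.8125/2 = 0.78125, R_n = min(1.2×0.78125×0.5×70, 2.4×0.75×0.5×70) = 32.813 kips/bolt; interior L_c = 2.3125 − 0.8125 = 1.5, R_n = 63 kips/bolt. φR_n = 0.75 × (3×32.813 + 9×63) = 499.1 kips.
Block shear: shear path 2×[1.1875+3×2.3125] = 2×8.125 in, A_gv = 8.125, A_nv = 2×(8.125 − 3.5×0.875)×0.5 = 5.0625 in²; tension across gage: (4.875 − 2×0.875)×0.5 = 1.5625 in². R_n = min(0.6×70×5.0625, 0.6×50×8.125) + 1.0×70×1.5625 = min(212.63, 243.75) + 109.38 = 322.01 kips. φR_n = 0.75 × 322.01 = 241.5 kips.
Tension rupture (net): A_n = (10.4375 − 3×0.875)×0.5 = 3.9063 in² (U = 1.0, A_e = A_n). φR_n = 0.75 × 70 × 3.9063 = 205.1 kips.
Governing: min(214.7, 499.1, 241.5, 205.1) = 205.1 kips → net-section rupture.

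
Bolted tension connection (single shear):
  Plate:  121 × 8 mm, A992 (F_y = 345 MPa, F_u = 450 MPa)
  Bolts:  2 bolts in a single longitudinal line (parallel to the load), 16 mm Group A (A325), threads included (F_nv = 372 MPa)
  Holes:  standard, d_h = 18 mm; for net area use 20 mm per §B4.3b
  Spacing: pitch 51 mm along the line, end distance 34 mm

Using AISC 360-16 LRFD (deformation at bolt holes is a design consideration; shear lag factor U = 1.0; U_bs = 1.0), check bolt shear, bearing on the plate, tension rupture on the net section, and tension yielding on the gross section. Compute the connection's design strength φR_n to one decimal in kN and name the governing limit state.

Bolt shear: A_b = π(16)²/4 = 201.06 mm². φR_n = 0.75 × 372 × 201.06 × 2 × 1 = 112.2 kN.
Bearing (8 mm plate, F_u = 450 MPa): end bolts L_c = 34 − 18/2 = 25, R_n = min(1.2×25×8×450, 2.4×16×8×450) = 108 kN/bolt; interior L_c = 51 − 18 = 33, R_n = 138.24 kN/bolt. φR_n = 0.75 × (1×108 + 1×138.24) = 184.7 kN.
Tension rupture (net): A_n = (121 − 1×20)×8 = 808 mm² (U = 1.0, A_e = A_n). φR_n = 0.75 × 450 × 808 = 272.7 kN.
Tension yield (gross): A_g = 121×8 = 968 mm². φR_n = 0.90 × 345 × 968 = 300.6 kN.
Governing: min(112.2, 184.7, 272.7, 300.6) = 112.2 kN → bolt shear.

112.2 kN (bolt shear governs)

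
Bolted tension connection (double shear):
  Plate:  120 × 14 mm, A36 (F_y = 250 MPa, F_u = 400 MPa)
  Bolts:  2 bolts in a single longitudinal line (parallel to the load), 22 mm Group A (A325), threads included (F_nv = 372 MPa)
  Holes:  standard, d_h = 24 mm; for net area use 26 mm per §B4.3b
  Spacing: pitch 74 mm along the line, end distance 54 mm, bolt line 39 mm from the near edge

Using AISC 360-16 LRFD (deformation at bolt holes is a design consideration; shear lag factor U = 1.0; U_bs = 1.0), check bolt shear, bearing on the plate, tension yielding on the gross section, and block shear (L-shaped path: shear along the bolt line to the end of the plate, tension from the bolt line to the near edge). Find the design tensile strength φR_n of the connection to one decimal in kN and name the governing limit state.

310.8 kN (block shear governs)

Bolt shear: A_b = π(22)²/4 = 380.13 mm². φR_n = 0.75 × 372 × 380.13 × 2 × 2 = 424.2 kN.
Bearing (14 mm plate, F_u = 400 MPa): end bolts L_c = 54 − 24/2 = 42, R_n = min(1.2×42×14×400, 2.4×22×14×400) = 282.24 kN/bolt; interior L_c = 74 − 24 = 50, R_n = 295.68 kN/bolt. φR_n = 0.75 × (1×282.24 + 1×295.68) = 433.4 kN.
Tension yield (gross): A_g = 120×14 = 1680 mm². φR_n = 0.90 × 250 × 1680 = 378.0 kN.
Block shear: shear path 1×[54+1×74] = 1×128 mm, A_gv = 1792, A_nv = 1×(128 − 1.5×26)×14 = 1246 mm²; tension to near edge: (39 − 0.5×26)×14 = 364 mm². R_n = min(0.6×400×1246, 0.6×250×1792) + 1.0×400×364 = min(299.04, 268.8) + 145.6 = 414.4 kN. φR_n = 0.75 × 414.4 = 310.8 kN.
Governing: min(424.2, 433.4, 378.0, 310.8) = 310.8 kN → block shear.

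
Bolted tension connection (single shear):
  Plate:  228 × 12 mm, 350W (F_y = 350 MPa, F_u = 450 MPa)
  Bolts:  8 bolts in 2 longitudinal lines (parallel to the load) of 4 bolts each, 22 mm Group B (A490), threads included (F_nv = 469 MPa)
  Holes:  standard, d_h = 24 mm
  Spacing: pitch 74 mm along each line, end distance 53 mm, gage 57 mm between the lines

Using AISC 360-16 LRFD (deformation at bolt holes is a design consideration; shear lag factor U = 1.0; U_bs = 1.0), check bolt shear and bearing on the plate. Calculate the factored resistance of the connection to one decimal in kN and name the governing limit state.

1069.7 kN (bolt shear governs)

Bolt shear: A_b = π(22)²/4 = 380.13 mm². φR_n = 0.75 × 469 × 380.13 × 8 × 1 = 1069.7 kN.
Bearing (12 mm plate, F_u = 450 MPa): end bolts L_c = 53 − 24/2 = 41, R_n = min(1.2×41×12×450, 2.4×22×12×450) = 265.68 kN/bolt; interior L_c = 74 − 24 = 50, R_n = 285.12 kN/bolt. φR_n = 0.75 × (2×265.68 + 6×285.12) = 1681.6 kN.
Governing: min(1069.7, 1681.6) = 1069.7 kN → bolt shear.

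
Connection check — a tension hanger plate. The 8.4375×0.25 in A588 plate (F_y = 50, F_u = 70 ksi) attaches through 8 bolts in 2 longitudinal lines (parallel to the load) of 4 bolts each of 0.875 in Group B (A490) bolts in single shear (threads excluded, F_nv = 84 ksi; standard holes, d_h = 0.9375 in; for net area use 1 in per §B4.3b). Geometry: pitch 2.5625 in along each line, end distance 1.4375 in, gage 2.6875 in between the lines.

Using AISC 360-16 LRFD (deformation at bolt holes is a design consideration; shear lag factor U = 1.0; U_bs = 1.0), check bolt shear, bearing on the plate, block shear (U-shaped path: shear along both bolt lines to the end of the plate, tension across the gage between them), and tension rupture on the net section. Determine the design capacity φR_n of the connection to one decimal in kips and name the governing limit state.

Bolt shear: A_b = π(0.875)²/4 = 0.60132 in². φR_n = 0.75 × 84 × 0.60132 × 8 × 1 = 303.1 kips.
Bearing (0.25 in plate, F_u = 70 ksi): end bolts L_c = 1.4375 − 0.9375/2 = 0.96875, R_n = min(1.2×0.96875×0.25×70, 2.4×0.875×0.25×70) = 20.344 kips/bolt; interior L_c = 2.5625 − 0.9375 = 1.625, R_n = 34.125 kips/bolt. φR_n = 0.75 × (2×20.344 + 6×34.125) = 184.1 kips.
Block shear: shear path 2×[1.4375+3×2.5625] = 2×9.125 in, A_gv = 4.5625, A_nv = 2×(9.125 − 3.5×1)×0.25 = 2.8125 in²; tension across gage: (2.6875 − 1×1)×0.25 = 0.42188 in². R_n = min(0.6×70×2.8125, 0.6×50×4.5625) + 1.0×70×0.42188 = min(118.13, 136.88) + 29.532 = 147.66 kips. φR_n = 0.75 × 147.66 = 110.7 kips.
Tension rupture (net): A_n = (8.4375 − 2×1)×0.25 = 1.6094 in² (U = 1.0, A_e = A_n). φR_n = 0.75 × 70 × 1.6094 = 84.5 kips.
Governing: min(303.1, 184.1, 110.7, 84.5) = 84.5 kips → net-section rupture.

84.5 kips (net-section rupture governs)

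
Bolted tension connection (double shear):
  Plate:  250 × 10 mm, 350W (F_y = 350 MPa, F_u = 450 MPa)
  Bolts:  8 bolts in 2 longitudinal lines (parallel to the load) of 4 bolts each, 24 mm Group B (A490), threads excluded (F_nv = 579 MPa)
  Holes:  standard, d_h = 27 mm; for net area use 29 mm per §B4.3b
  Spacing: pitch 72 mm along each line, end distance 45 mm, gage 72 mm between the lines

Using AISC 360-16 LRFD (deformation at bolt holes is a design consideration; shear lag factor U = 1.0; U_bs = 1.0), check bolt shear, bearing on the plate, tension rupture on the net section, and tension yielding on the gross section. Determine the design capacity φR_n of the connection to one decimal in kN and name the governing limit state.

648.0 kN (net-section rupture governs)

Bolt shear: A_b = π(24)²/4 = 452.39 mm². φR_n = 0.75 × 579 × 452.39 × 8 × 2 = 3143.2 kN.
Bearing (10 mm plate, F_u = 450 MPa): end bolts L_c = 45 − 27/2 = 31.5, R_n = min(1.2×31.5×10×450, 2.4×24×10×450) = 170.1 kN/bolt; interior L_c = 72 − 27 = 45, R_n = 243 kN/bolt. φR_n = 0.75 × (2×170.1 + 6×243) = 1348.7 kN.
Tension rupture (net): A_n = (250 − 2×29)×10 = 1920 mm² (U = 1.0, A_e = A_n). φR_n = 0.75 × 450 × 1920 = 648.0 kN.
Tension yield (gross): A_g = 250×10 = 2500 mm². φR_n = 0.90 × 350 × 2500 = 787.5 kN.
Governing: min(3143.2, 1348.7, 648.0, 787.5) = 648.0 kN → net-section rupture.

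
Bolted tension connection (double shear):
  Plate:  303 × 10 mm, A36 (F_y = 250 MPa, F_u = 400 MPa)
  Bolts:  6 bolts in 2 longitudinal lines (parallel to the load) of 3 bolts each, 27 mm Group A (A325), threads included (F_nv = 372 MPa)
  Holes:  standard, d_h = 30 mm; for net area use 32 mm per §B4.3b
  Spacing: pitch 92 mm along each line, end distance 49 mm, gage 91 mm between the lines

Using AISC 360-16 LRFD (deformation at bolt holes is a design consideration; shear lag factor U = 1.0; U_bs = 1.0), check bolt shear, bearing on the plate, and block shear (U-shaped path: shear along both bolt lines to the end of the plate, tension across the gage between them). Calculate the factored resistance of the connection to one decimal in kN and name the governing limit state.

Bolt shear: A_b = π(27)²/4 = 572.56 mm². φR_n = 0.75 × 372 × 572.56 × 6 × 2 = 1916.9 kN.
Bearing (10 mm plate, F_u = 400 MPa): end bolts L_c = 49 − 30/2 = 34, R_n = min(1.2×34×10×400, 2.4×27×10×400) = 163.2 kN/bolt; interior L_c = 92 − 30 = 62, R_n = 259.2 kN/bolt. φR_n = 0.75 × (2×163.2 + 4×259.2) = 1022.4 kN.
Block shear: shear path 2×[49+2×92] = 2×233 mm, A_gv = 4660, A_nv = 2×(233 − 2.5×32)×10 = 3060 mm²; tension across gage: (91 − 1×32)×10 = 590 mm². R_n = min(0.6×400×3060, 0.6×250×4660) + 1.0×400×590 = min(734.4, 699) + 236 = 935 kN. φR_n = 0.75 × 935 = 701.3 kN.
Governing: min(1916.9, 1022.4, 701.3) = 701.3 kN → block shear.

701.3 kN (block shear governs)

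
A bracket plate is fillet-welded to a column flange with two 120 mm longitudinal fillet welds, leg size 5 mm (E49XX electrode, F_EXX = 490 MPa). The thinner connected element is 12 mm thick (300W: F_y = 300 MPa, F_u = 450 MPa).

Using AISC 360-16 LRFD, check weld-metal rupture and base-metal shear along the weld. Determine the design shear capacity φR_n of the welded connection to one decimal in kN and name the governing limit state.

187.1 kN (weld metal governs)

Weld metal: throat = 0.707×5 = 3.535 mm, L = 2×120 = 240 mm. φR_n = 0.75 × 0.6 × 490 × 3.535 × 240 = 187.1 kN.
Base metal shear (12 mm plate): yield φR_n = 1.0×0.6×300×12×240 = 518.4 kN; rupture φR_n = 0.75×0.6×450×12×240 = 583.2 kN; take 518.4 kN (yield).
Governing: min(187.1, 518.4) = 187.1 kN → weld metal.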